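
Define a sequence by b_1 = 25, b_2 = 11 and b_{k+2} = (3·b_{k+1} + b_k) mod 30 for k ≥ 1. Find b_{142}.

5

Listing terms: b_1 = 25; b_2 = 11; b_3 = 28; b_4 = 5; b_5 = 13; b_6 = 14; b_7 = 25; b_8 = 29; b_9 = 22; b_{10} = 5; b_{11} = 7; b_{12} = 26; b_{13} = 25; b_{14} = 11.
Since (b_{13}, b_{14}) = (b_1, b_2) = (25, 11) (two consecutive terms determine the rest), the sequence is periodic with period 12.
(142 - 1) mod 12 = 9, so b_{142} = b_{10} = 5.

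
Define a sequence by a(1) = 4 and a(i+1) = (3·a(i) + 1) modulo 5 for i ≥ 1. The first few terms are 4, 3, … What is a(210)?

We have a(1) = 4, a(2) = 3, a(3) = 0, a(4) = 1, a(5) = 4.
The sequence repeats with period 4.
(210 - 1) mod 4 = 1, so a(210) = a(2) = 3.

3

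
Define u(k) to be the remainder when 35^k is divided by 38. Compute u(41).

We have u(0) = 1, u(1) = 35, u(2) = 9, u(3) = 11, u(4) = 5, u(5) = 23, u(6) = 7, u(7) = 17, u(8) = 25, u(9) = 1.
The sequence repeats with period 9.
(41 - 0) mod 9 = 5, so u(41) = u(5) = 23.

23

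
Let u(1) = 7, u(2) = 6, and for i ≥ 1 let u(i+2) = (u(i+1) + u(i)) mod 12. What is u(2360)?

Computing terms: u(1) = 7,  u(2) = 6,  u(3) = 1,  u(4) = 7,  u(5) = 8,  u(6) = 3,  u(7) = 11,  u(8) = 2,  u(9) = 1,  u(10) = 3,  u(11) = 4,  u(12) = 7,  u(13) = 11,  u(14) = 6,  u(15) = 5,  u(16) = 11,  u(17) = 4,  u(18) = 3,  u(19) = 7,  u(20) = 10,  u(21) = 5,  u(22) = 3,  u(23) = 8,  u(24) = 11,  u(25) = 7,  u(26) = 6.
Since (u(25), u(26)) = (u(1), u(2)) = (7, 6) (two consecutive terms determine the rest), the sequence is periodic with period 24.
So u(2360) = u(1 + ((2360-1) mod 24)) = u(8) = 2.

2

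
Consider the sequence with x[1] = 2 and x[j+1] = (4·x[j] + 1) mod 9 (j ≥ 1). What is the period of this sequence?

x[1] = 2, x[2] = 0, x[3] = 1, x[4] = 5, x[5] = 3, x[6] = 4, x[7] = 8, x[8] = 6, x[9] = 7, x[10] = 2.
Since x[10] = x[1] = 2, the sequence is periodic with period 9.

9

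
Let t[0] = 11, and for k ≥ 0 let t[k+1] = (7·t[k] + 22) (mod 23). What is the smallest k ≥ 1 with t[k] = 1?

Computing terms: t[0] = 11; t[1] = 7; t[2] = 2; t[3] = 13; t[4] = 21; t[5] = 8; t[6] = 9; t[7] = 16; t[8] = 19; t[9] = 17; t[10] = 3; t[11] = 20; t[12] = 1; t[13] = 6; t[14] = 18; t[15] = 10; t[16] = 0; t[17] = 22; t[18] = 15; t[19] = 12; t[20] = 14; t[21] = 5; t[22] = 11.
Since t[22] = t[0] = 11, the sequence is periodic with period 22.
The value 1 first appears (with k ≥ 1) at t[12].

12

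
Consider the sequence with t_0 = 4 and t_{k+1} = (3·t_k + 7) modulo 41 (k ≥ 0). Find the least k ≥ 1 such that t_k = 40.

t_0 = 4,  t_1 = 19,  t_2 = 23,  t_3 = 35,  t_4 = 30,  t_5 = 15,  t_6 = 11,  t_7 = 40,  t_8 = 4.
Since t_8 = t_0 = 4, the sequence is periodic with period 8.
The value 40 first appears (with k ≥ 1) at t_7.

7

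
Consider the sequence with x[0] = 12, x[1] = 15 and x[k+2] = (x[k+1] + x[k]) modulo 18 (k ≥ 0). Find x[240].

12

Listing terms: x[0] = 12,  x[1] = 15,  x[2] = 9,  x[3] = 6,  x[4] = 15,  x[5] = 3,  x[6] = 0,  x[7] = 3,  x[8] = 3,  x[9] = 6,  x[10] = 9,  x[11] = 15,  x[12] = 6,  x[13] = 3,  x[14] = 9,  x[15] = 12,  x[16] = 3,  x[17] = 15,  x[18] = 0,  x[19] = 15,  x[20] = 15,  x[21] = 12,  x[22] = 9,  x[23] = 3,  x[24] = 12,  x[25] = 15.
Since (x[24], x[25]) = (x[0], x[1]) = (12, 15) (two consecutive terms determine the rest), the sequence is periodic with period 24.
(240 - 0) mod 24 = 0, so x[240] = x[0] = 12.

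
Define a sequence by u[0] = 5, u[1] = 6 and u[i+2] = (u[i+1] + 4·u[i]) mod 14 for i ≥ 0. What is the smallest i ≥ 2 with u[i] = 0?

4

Computing terms: u[0] = 5, u[1] = 6, u[2] = 12, u[3] = 8, u[4] = 0, u[5] = 4, u[6] = 4, u[7] = 6, u[8] = 8, u[9] = 4, u[10] = 8, u[11] = 10, u[12] = 0, u[13] = 12, u[14] = 12, u[15] = 4, u[16] = 10, u[17] = 12, u[18] = 10, u[19] = 2, u[20] = 0, u[21] = 8, u[22] = 8, u[23] = 12, u[24] = 2, u[25] = 8, u[26] = 2, u[27] = 6, u[28] = 0, u[29] = 10, u[30] = 10, u[31] = 8, u[32] = 6, u[33] = 10, u[34] = 6, u[35] = 4, u[36] = 0, u[37] = 2, u[38] = 2, u[39] = 10, u[40] = 4, u[41] = 2, u[42] = 4, u[43] = 12, u[44] = 0, u[45] = 6, u[46] = 6, u[47] = 2, u[48] = 12, u[49] = 6, u[50] = 12.
Since (u[49], u[50]) = (u[1], u[2]) = (6, 12) (two consecutive terms determine the rest), the sequence is eventually periodic: after a pre-period of length 1 it cycles with period 48.
The value 0 first appears (with i ≥ 2) at u[4].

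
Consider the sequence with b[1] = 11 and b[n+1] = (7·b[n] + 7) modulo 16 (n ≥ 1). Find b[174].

4

b[1] = 11,  b[2] = 4,  b[3] = 3,  b[4] = 12,  b[5] = 11.
The sequence repeats with period 4.
So b[174] = b[1 + ((174-1) mod 4)] = b[2] = 4.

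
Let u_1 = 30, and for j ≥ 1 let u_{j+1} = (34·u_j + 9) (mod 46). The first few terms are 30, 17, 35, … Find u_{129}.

u_1 = 30,  u_2 = 17,  u_3 = 35,  u_4 = 3,  u_5 = 19,  u_6 = 11,  u_7 = 15,  u_8 = 13,  u_9 = 37,  u_{10} = 25,  u_{11} = 31,  u_{12} = 5,  u_{13} = 41,  u_{14} = 23,  u_{15} = 9,  u_{16} = 39,  u_{17} = 1,  u_{18} = 43,  u_{19} = 45,  u_{20} = 21,  u_{21} = 33,  u_{22} = 27,  u_{23} = 7,  u_{24} = 17.
Since u_{24} = u_2 = 17, the sequence is eventually periodic: after a pre-period of length 1 it cycles with period 22.
For j ≥ 2, u_j depends only on (j - 2) mod 22. (129 - 2) mod 22 = 17, so u_{129} = u_{19} = 45.

45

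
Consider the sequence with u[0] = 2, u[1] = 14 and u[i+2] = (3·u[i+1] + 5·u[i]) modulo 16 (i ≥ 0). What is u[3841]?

u[0] = 2, u[1] = 14, u[2] = 4, u[3] = 2, u[4] = 10, u[5] = 8, u[6] = 10, u[7] = 6, u[8] = 4, u[9] = 10, u[10] = 2, u[11] = 8, u[12] = 2, u[13] = 14.
Since (u[12], u[13]) = (u[0], u[1]) = (2, 14) (two consecutive terms determine the rest), the sequence is periodic with period 12.
So u[3841] = u[0 + ((3841-0) mod 12)] = u[1] = 14.

14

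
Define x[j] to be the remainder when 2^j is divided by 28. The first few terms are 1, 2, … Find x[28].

x[0] = 1,  x[1] = 2,  x[2] = 4,  x[3] = 8,  x[4] = 16,  x[5] = 4.
Since x[5] = x[2] = 4, the sequence is eventually periodic: after a pre-period of length 2 it cycles with period 3.
For j ≥ 2, x[j] depends only on (j - 2) mod 3. (28 - 2) mod 3 = 2, so x[28] = x[4] = 16.

16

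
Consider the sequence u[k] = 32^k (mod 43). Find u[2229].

2

Listing terms: u[0] = 1, u[1] = 32, u[2] = 35, u[3] = 2, u[4] = 21, u[5] = 27, u[6] = 4, u[7] = 42, u[8] = 11, u[9] = 8, u[10] = 41, u[11] = 22, u[12] = 16, u[13] = 39, u[14] = 1.
The sequence repeats with period 14.
(2229 - 0) mod 14 = 3, so u[2229] = u[3] = 2.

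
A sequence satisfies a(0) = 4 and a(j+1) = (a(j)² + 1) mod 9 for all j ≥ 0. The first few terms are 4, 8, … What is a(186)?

We have a(0) = 4; a(1) = 8; a(2) = 2; a(3) = 5; a(4) = 8.
Since a(4) = a(1) = 8, the sequence is eventually periodic: after a pre-period of length 1 it cycles with period 3.
For j ≥ 1, a(j) depends only on (j - 1) mod 3. (186 - 1) mod 3 = 2, so a(186) = a(3) = 5.

5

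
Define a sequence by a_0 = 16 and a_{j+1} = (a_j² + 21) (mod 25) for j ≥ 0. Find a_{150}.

21

Computing terms: a_0 = 16,  a_1 = 2,  a_2 = 0,  a_3 = 21,  a_4 = 12,  a_5 = 15,  a_6 = 21.
Since a_6 = a_3 = 21, the sequence is eventually periodic: after a pre-period of length 3 it cycles with period 3.
For j ≥ 3, a_j depends only on (j - 3) mod 3. (150 - 3) mod 3 = 0, so a_{150} = a_3 = 21.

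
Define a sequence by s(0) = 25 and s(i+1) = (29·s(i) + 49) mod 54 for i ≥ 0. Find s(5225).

24

We have s(0) = 25,  s(1) = 18,  s(2) = 31,  s(3) = 30,  s(4) = 1,  s(5) = 24,  s(6) = 43,  s(7) = 0,  s(8) = 49,  s(9) = 12,  s(10) = 19,  s(11) = 6,  s(12) = 7,  s(13) = 36,  s(14) = 13,  s(15) = 48,  s(16) = 37,  s(17) = 42,  s(18) = 25.
Since s(18) = s(0) = 25, the sequence is periodic with period 18.
(5225 - 0) mod 18 = 5, so s(5225) = s(5) = 24.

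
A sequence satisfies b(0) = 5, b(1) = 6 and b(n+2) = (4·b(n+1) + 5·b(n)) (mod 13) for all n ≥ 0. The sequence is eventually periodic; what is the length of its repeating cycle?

b(0) = 5, b(1) = 6, b(2) = 10, b(3) = 5, b(4) = 5, b(5) = 6.
Since (b(4), b(5)) = (b(0), b(1)) = (5, 6) (two consecutive terms determine the rest), the sequence is periodic with period 4.

4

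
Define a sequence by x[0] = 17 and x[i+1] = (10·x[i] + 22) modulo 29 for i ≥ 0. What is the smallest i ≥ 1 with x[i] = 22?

Computing terms: x[0] = 17; x[1] = 18; x[2] = 28; x[3] = 12; x[4] = 26; x[5] = 21; x[6] = 0; x[7] = 22; x[8] = 10; x[9] = 6; x[10] = 24; x[11] = 1; x[12] = 3; x[13] = 23; x[14] = 20; x[15] = 19; x[16] = 9; x[17] = 25; x[18] = 11; x[19] = 16; x[20] = 8; x[21] = 15; x[22] = 27; x[23] = 2; x[24] = 13; x[25] = 7; x[26] = 5; x[27] = 14; x[28] = 17.
The sequence repeats with period 28.
The value 22 first appears (with i ≥ 1) at x[7].

7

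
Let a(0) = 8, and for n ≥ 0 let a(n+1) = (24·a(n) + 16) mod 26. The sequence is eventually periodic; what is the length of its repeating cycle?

12

We have a(0) = 8; a(1) = 0; a(2) = 16; a(3) = 10; a(4) = 22; a(5) = 24; a(6) = 20; a(7) = 2; a(8) = 12; a(9) = 18; a(10) = 6; a(11) = 4; a(12) = 8.
Since a(12) = a(0) = 8, the sequence is periodic with period 12.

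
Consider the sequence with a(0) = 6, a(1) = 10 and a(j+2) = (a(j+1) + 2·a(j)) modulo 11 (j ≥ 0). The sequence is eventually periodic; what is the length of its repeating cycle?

10

Listing terms: a(0) = 6, a(1) = 10, a(2) = 0, a(3) = 9, a(4) = 9, a(5) = 5, a(6) = 1, a(7) = 0, a(8) = 2, a(9) = 2, a(10) = 6, a(11) = 10.
Since (a(10), a(11)) = (a(0), a(1)) = (6, 10) (two consecutive terms determine the rest), the sequence is periodic with period 10.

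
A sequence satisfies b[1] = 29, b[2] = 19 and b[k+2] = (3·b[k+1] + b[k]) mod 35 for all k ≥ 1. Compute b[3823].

We have b[1] = 29,  b[2] = 19,  b[3] = 16,  b[4] = 32,  b[5] = 7,  b[6] = 18,  b[7] = 26,  b[8] = 26,  b[9] = 34,  b[10] = 23,  b[11] = 33,  b[12] = 17,  b[13] = 14,  b[14] = 24,  b[15] = 16,  b[16] = 2,  b[17] = 22,  b[18] = 33,  b[19] = 16,  b[20] = 11,  b[21] = 14,  b[22] = 18,  b[23] = 33,  b[24] = 12,  b[25] = 34,  b[26] = 9,  b[27] = 26,  b[28] = 17,  b[29] = 7,  b[30] = 3,  b[31] = 16,  b[32] = 16,  b[33] = 29,  b[34] = 33,  b[35] = 23,  b[36] = 32,  b[37] = 14,  b[38] = 4,  b[39] = 26,  b[40] = 12,  b[41] = 27,  b[42] = 23,  b[43] = 26,  b[44] = 31,  b[45] = 14,  b[46] = 3,  b[47] = 23,  b[48] = 2,  b[49] = 29,  b[50] = 19.
The sequence repeats with period 48.
So b[3823] = b[1 + ((3823-1) mod 48)] = b[31] = 16.

16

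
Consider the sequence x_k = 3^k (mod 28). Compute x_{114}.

1

Computing terms: x_0 = 1; x_1 = 3; x_2 = 9; x_3 = 27; x_4 = 25; x_5 = 19; x_6 = 1.
The sequence repeats with period 6.
So x_{114} = x_{0 + ((114-0) mod 6)} = x_0 = 1.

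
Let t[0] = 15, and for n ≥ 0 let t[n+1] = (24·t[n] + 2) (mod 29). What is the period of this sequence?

Listing terms: t[0] = 15; t[1] = 14; t[2] = 19; t[3] = 23; t[4] = 3; t[5] = 16; t[6] = 9; t[7] = 15.
The sequence repeats with period 7.

7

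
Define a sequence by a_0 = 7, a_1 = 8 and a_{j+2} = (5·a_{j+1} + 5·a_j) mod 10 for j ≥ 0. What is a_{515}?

5

We have a_0 = 7,  a_1 = 8,  a_2 = 5,  a_3 = 5,  a_4 = 0,  a_5 = 5,  a_6 = 5.
Since (a_5, a_6) = (a_2, a_3) = (5, 5) (two consecutive terms determine the rest), the sequence is eventually periodic: after a pre-period of length 2 it cycles with period 3.
For j ≥ 2, a_j depends only on (j - 2) mod 3. (515 - 2) mod 3 = 0, so a_{515} = a_2 = 5.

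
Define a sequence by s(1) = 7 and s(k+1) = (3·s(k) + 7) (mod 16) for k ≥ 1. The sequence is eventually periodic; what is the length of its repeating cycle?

8

Listing terms: s(1) = 7,  s(2) = 12,  s(3) = 11,  s(4) = 8,  s(5) = 15,  s(6) = 4,  s(7) = 3,  s(8) = 0,  s(9) = 7.
The sequence repeats with period 8.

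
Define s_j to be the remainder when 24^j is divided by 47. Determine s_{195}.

7

Computing terms: s_0 = 1, s_1 = 24, s_2 = 12, s_3 = 6, s_4 = 3, s_5 = 25, s_6 = 36, s_7 = 18, s_8 = 9, s_9 = 28, s_{10} = 14, s_{11} = 7, s_{12} = 27, s_{13} = 37, s_{14} = 42, s_{15} = 21, s_{16} = 34, s_{17} = 17, s_{18} = 32, s_{19} = 16, s_{20} = 8, s_{21} = 4, s_{22} = 2, s_{23} = 1.
Since s_{23} = s_0 = 1, the sequence is periodic with period 23.
(195 - 0) mod 23 = 11, so s_{195} = s_{11} = 7.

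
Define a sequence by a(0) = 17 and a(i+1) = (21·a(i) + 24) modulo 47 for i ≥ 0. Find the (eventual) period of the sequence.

23

Computing terms: a(0) = 17,  a(1) = 5,  a(2) = 35,  a(3) = 7,  a(4) = 30,  a(5) = 43,  a(6) = 34,  a(7) = 33,  a(8) = 12,  a(9) = 41,  a(10) = 39,  a(11) = 44,  a(12) = 8,  a(13) = 4,  a(14) = 14,  a(15) = 36,  a(16) = 28,  a(17) = 1,  a(18) = 45,  a(19) = 29,  a(20) = 22,  a(21) = 16,  a(22) = 31,  a(23) = 17.
The sequence repeats with period 23.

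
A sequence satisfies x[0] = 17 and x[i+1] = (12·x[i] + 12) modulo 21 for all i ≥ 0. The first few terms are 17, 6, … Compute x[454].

We have x[0] = 17, x[1] = 6, x[2] = 0, x[3] = 12, x[4] = 9, x[5] = 15, x[6] = 3, x[7] = 6.
Since x[7] = x[1] = 6, the sequence is eventually periodic: after a pre-period of length 1 it cycles with period 6.
For i ≥ 1, x[i] depends only on (i - 1) mod 6. (454 - 1) mod 6 = 3, so x[454] = x[4] = 9.

9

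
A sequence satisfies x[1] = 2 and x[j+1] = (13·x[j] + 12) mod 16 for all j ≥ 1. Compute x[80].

14

Computing terms: x[1] = 2, x[2] = 6, x[3] = 10, x[4] = 14, x[5] = 2.
The sequence repeats with period 4.
(80 - 1) mod 4 = 3, so x[80] = x[4] = 14.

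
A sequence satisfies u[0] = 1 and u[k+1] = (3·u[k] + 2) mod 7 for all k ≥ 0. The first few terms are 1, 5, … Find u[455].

u[0] = 1, u[1] = 5, u[2] = 3, u[3] = 4, u[4] = 0, u[5] = 2, u[6] = 1.
The sequence repeats with period 6.
So u[455] = u[0 + ((455-0) mod 6)] = u[5] = 2.

2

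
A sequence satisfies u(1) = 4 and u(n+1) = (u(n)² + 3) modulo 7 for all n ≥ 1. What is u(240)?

u(1) = 4,  u(2) = 5,  u(3) = 0,  u(4) = 3,  u(5) = 5.
Since u(5) = u(2) = 5, the sequence is eventually periodic: after a pre-period of length 1 it cycles with period 3.
For n ≥ 2, u(n) depends only on (n - 2) mod 3. (240 - 2) mod 3 = 1, so u(240) = u(3) = 0.

0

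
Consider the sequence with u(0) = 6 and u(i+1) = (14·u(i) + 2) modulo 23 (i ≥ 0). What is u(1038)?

12

Listing terms: u(0) = 6,  u(1) = 17,  u(2) = 10,  u(3) = 4,  u(4) = 12,  u(5) = 9,  u(6) = 13,  u(7) = 0,  u(8) = 2,  u(9) = 7,  u(10) = 8,  u(11) = 22,  u(12) = 11,  u(13) = 18,  u(14) = 1,  u(15) = 16,  u(16) = 19,  u(17) = 15,  u(18) = 5,  u(19) = 3,  u(20) = 21,  u(21) = 20,  u(22) = 6.
Since u(22) = u(0) = 6, the sequence is periodic with period 22.
So u(1038) = u(0 + ((1038-0) mod 22)) = u(4) = 12.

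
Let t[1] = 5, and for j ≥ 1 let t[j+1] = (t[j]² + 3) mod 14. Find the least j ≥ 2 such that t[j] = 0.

2

Computing terms: t[1] = 5,  t[2] = 0,  t[3] = 3,  t[4] = 12,  t[5] = 7,  t[6] = 10,  t[7] = 5.
The sequence repeats with period 6.
The value 0 first appears (with j ≥ 2) at t[2].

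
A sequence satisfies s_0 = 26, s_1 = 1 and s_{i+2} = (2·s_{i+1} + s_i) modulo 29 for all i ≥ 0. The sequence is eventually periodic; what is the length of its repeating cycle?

20

s_0 = 26; s_1 = 1; s_2 = 28; s_3 = 28; s_4 = 26; s_5 = 22; s_6 = 12; s_7 = 17; s_8 = 17; s_9 = 22; s_{10} = 3; s_{11} = 28; s_{12} = 1; s_{13} = 1; s_{14} = 3; s_{15} = 7; s_{16} = 17; s_{17} = 12; s_{18} = 12; s_{19} = 7; s_{20} = 26; s_{21} = 1.
The sequence repeats with period 20.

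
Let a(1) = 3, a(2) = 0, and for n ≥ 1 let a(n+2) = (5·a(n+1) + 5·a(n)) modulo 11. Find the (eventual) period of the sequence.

Computing terms: a(1) = 3; a(2) = 0; a(3) = 4; a(4) = 9; a(5) = 10; a(6) = 7; a(7) = 8; a(8) = 9; a(9) = 8; a(10) = 8; a(11) = 3; a(12) = 0.
Since (a(11), a(12)) = (a(1), a(2)) = (3, 0) (two consecutive terms determine the rest), the sequence is periodic with period 10.

10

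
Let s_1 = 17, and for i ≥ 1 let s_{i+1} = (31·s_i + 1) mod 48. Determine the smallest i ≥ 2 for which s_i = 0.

2

Computing terms: s_1 = 17; s_2 = 0; s_3 = 1; s_4 = 32; s_5 = 33; s_6 = 16; s_7 = 17.
The sequence repeats with period 6.
The value 0 first appears (with i ≥ 2) at s_2.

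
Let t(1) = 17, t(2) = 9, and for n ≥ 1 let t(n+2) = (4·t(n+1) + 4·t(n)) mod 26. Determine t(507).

0

Computing terms: t(1) = 17; t(2) = 9; t(3) = 0; t(4) = 10; t(5) = 14; t(6) = 18; t(7) = 24; t(8) = 12; t(9) = 14; t(10) = 0; t(11) = 4; t(12) = 16; t(13) = 2; t(14) = 20; t(15) = 10; t(16) = 16; t(17) = 0; t(18) = 12; t(19) = 22; t(20) = 6; t(21) = 8; t(22) = 4; t(23) = 22; t(24) = 0; t(25) = 10.
Since (t(24), t(25)) = (t(3), t(4)) = (0, 10) (two consecutive terms determine the rest), the sequence is eventually periodic: after a pre-period of length 2 it cycles with period 21.
For n ≥ 3, t(n) depends only on (n - 3) mod 21. (507 - 3) mod 21 = 0, so t(507) = t(3) = 0.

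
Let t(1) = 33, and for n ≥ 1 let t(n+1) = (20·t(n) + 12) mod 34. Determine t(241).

Listing terms: t(1) = 33, t(2) = 26, t(3) = 22, t(4) = 10, t(5) = 8, t(6) = 2, t(7) = 18, t(8) = 32, t(9) = 6, t(10) = 30, t(11) = 0, t(12) = 12, t(13) = 14, t(14) = 20, t(15) = 4, t(16) = 24, t(17) = 16, t(18) = 26.
Since t(18) = t(2) = 26, the sequence is eventually periodic: after a pre-period of length 1 it cycles with period 16.
For n ≥ 2, t(n) depends only on (n - 2) mod 16. (241 - 2) mod 16 = 15, so t(241) = t(17) = 16.

16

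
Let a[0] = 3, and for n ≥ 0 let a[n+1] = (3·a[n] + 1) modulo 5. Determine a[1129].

0

We have a[0] = 3; a[1] = 0; a[2] = 1; a[3] = 4; a[4] = 3.
Since a[4] = a[0] = 3, the sequence is periodic with period 4.
(1129 - 0) mod 4 = 1, so a[1129] = a[1] = 0.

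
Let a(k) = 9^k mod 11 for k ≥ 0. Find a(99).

5

We have a(0) = 1; a(1) = 9; a(2) = 4; a(3) = 3; a(4) = 5; a(5) = 1.
Since a(5) = a(0) = 1, the sequence is periodic with period 5.
So a(99) = a(0 + ((99-0) mod 5)) = a(4) = 5.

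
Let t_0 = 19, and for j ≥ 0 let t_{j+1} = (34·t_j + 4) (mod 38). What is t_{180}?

t_0 = 19,  t_1 = 4,  t_2 = 26,  t_3 = 14,  t_4 = 24,  t_5 = 22,  t_6 = 30,  t_7 = 36,  t_8 = 12,  t_9 = 32,  t_{10} = 28,  t_{11} = 6,  t_{12} = 18,  t_{13} = 8,  t_{14} = 10,  t_{15} = 2,  t_{16} = 34,  t_{17} = 20,  t_{18} = 0,  t_{19} = 4.
Since t_{19} = t_1 = 4, the sequence is eventually periodic: after a pre-period of length 1 it cycles with period 18.
For j ≥ 1, t_j depends only on (j - 1) mod 18. (180 - 1) mod 18 = 17, so t_{180} = t_{18} = 0.

0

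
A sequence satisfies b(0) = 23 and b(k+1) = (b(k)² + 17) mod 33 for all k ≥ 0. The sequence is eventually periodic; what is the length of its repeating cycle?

10

We have b(0) = 23, b(1) = 18, b(2) = 11, b(3) = 6, b(4) = 20, b(5) = 21, b(6) = 29, b(7) = 0, b(8) = 17, b(9) = 9, b(10) = 32, b(11) = 18.
Since b(11) = b(1) = 18, the sequence is eventually periodic: after a pre-period of length 1 it cycles with period 10.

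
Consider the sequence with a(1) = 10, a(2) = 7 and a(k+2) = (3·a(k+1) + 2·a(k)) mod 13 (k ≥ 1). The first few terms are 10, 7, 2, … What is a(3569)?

We have a(1) = 10, a(2) = 7, a(3) = 2, a(4) = 7, a(5) = 12, a(6) = 11, a(7) = 5, a(8) = 11, a(9) = 4, a(10) = 8, a(11) = 6, a(12) = 8, a(13) = 10, a(14) = 7.
Since (a(13), a(14)) = (a(1), a(2)) = (10, 7) (two consecutive terms determine the rest), the sequence is periodic with period 12.
So a(3569) = a(1 + ((3569-1) mod 12)) = a(5) = 12.

12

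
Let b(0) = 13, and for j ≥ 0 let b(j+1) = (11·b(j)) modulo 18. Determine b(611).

11

Computing terms: b(0) = 13, b(1) = 17, b(2) = 7, b(3) = 5, b(4) = 1, b(5) = 11, b(6) = 13.
The sequence repeats with period 6.
(611 - 0) mod 6 = 5, so b(611) = b(5) = 11.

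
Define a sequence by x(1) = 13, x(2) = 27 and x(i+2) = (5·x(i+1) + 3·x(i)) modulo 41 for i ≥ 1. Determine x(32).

x(1) = 13,  x(2) = 27,  x(3) = 10,  x(4) = 8,  x(5) = 29,  x(6) = 5,  x(7) = 30,  x(8) = 1,  x(9) = 13,  x(10) = 27.
Since (x(9), x(10)) = (x(1), x(2)) = (13, 27) (two consecutive terms determine the rest), the sequence is periodic with period 8.
(32 - 1) mod 8 = 7, so x(32) = x(8) = 1.

1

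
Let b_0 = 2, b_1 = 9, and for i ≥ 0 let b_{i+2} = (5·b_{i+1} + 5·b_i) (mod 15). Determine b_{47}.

10

Listing terms: b_0 = 2,  b_1 = 9,  b_2 = 10,  b_3 = 5,  b_4 = 0,  b_5 = 10,  b_6 = 5.
Since (b_5, b_6) = (b_2, b_3) = (10, 5) (two consecutive terms determine the rest), the sequence is eventually periodic: after a pre-period of length 2 it cycles with period 3.
For i ≥ 2, b_i depends only on (i - 2) mod 3. (47 - 2) mod 3 = 0, so b_{47} = b_2 = 10.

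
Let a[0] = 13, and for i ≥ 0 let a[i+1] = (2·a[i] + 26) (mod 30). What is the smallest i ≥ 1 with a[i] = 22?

Computing terms: a[0] = 13; a[1] = 22; a[2] = 10; a[3] = 16; a[4] = 28; a[5] = 22.
Since a[5] = a[1] = 22, the sequence is eventually periodic: after a pre-period of length 1 it cycles with period 4.
The value 22 first appears (with i ≥ 1) at a[1].

1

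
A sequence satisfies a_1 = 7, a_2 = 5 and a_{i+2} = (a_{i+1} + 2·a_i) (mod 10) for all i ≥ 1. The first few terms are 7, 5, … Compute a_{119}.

9

We have a_1 = 7; a_2 = 5; a_3 = 9; a_4 = 9; a_5 = 7; a_6 = 5.
Since (a_5, a_6) = (a_1, a_2) = (7, 5) (two consecutive terms determine the rest), the sequence is periodic with period 4.
(119 - 1) mod 4 = 2, so a_{119} = a_3 = 9.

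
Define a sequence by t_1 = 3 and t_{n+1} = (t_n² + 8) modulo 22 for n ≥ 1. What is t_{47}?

17

Listing terms: t_1 = 3, t_2 = 17, t_3 = 11, t_4 = 19, t_5 = 17.
Since t_5 = t_2 = 17, the sequence is eventually periodic: after a pre-period of length 1 it cycles with period 3.
For n ≥ 2, t_n depends only on (n - 2) mod 3. (47 - 2) mod 3 = 0, so t_{47} = t_2 = 17.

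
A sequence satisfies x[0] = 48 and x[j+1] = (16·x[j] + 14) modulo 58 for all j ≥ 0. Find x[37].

56

We have x[0] = 48; x[1] = 28; x[2] = 56; x[3] = 40; x[4] = 16; x[5] = 38; x[6] = 42; x[7] = 48.
The sequence repeats with period 7.
(37 - 0) mod 7 = 2, so x[37] = x[2] = 56.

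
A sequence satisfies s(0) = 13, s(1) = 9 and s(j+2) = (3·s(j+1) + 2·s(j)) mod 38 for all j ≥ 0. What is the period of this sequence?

6

We have s(0) = 13, s(1) = 9, s(2) = 15, s(3) = 25, s(4) = 29, s(5) = 23, s(6) = 13, s(7) = 9.
The sequence repeats with period 6.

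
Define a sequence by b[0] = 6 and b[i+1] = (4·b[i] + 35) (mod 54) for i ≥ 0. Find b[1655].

Listing terms: b[0] = 6; b[1] = 5; b[2] = 1; b[3] = 39; b[4] = 29; b[5] = 43; b[6] = 45; b[7] = 53; b[8] = 31; b[9] = 51; b[10] = 23; b[11] = 19; b[12] = 3; b[13] = 47; b[14] = 7; b[15] = 9; b[16] = 17; b[17] = 49; b[18] = 15; b[19] = 41; b[20] = 37; b[21] = 21; b[22] = 11; b[23] = 25; b[24] = 27; b[25] = 35; b[26] = 13; b[27] = 33; b[28] = 5.
Since b[28] = b[1] = 5, the sequence is eventually periodic: after a pre-period of length 1 it cycles with period 27.
For i ≥ 1, b[i] depends only on (i - 1) mod 27. (1655 - 1) mod 27 = 7, so b[1655] = b[8] = 31.

31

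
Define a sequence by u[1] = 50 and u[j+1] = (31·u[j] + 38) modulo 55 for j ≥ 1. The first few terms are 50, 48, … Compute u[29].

u[1] = 50,  u[2] = 48,  u[3] = 41,  u[4] = 44,  u[5] = 27,  u[6] = 50.
The sequence repeats with period 5.
So u[29] = u[1 + ((29-1) mod 5)] = u[4] = 44.

44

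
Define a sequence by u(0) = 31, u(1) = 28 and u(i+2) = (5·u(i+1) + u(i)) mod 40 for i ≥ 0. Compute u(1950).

11

Listing terms: u(0) = 31,  u(1) = 28,  u(2) = 11,  u(3) = 3,  u(4) = 26,  u(5) = 13,  u(6) = 11,  u(7) = 28,  u(8) = 31,  u(9) = 23,  u(10) = 26,  u(11) = 33,  u(12) = 31,  u(13) = 28.
The sequence repeats with period 12.
So u(1950) = u(0 + ((1950-0) mod 12)) = u(6) = 11.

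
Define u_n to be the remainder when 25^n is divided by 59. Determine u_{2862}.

20

We have u_0 = 1,  u_1 = 25,  u_2 = 35,  u_3 = 49,  u_4 = 45,  u_5 = 4,  u_6 = 41,  u_7 = 22,  u_8 = 19,  u_9 = 3,  u_{10} = 16,  u_{11} = 46,  u_{12} = 29,  u_{13} = 17,  u_{14} = 12,  u_{15} = 5,  u_{16} = 7,  u_{17} = 57,  u_{18} = 9,  u_{19} = 48,  u_{20} = 20,  u_{21} = 28,  u_{22} = 51,  u_{23} = 36,  u_{24} = 15,  u_{25} = 21,  u_{26} = 53,  u_{27} = 27,  u_{28} = 26,  u_{29} = 1.
Since u_{29} = u_0 = 1, the sequence is periodic with period 29.
(2862 - 0) mod 29 = 20, so u_{2862} = u_{20} = 20.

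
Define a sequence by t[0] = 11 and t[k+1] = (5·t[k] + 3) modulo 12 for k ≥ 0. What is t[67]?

4

Computing terms: t[0] = 11; t[1] = 10; t[2] = 5; t[3] = 4; t[4] = 11.
Since t[4] = t[0] = 11, the sequence is periodic with period 4.
(67 - 0) mod 4 = 3, so t[67] = t[3] = 4.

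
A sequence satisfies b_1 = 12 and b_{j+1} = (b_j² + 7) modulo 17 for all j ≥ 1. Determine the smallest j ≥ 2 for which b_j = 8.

7

Listing terms: b_1 = 12; b_2 = 15; b_3 = 11; b_4 = 9; b_5 = 3; b_6 = 16; b_7 = 8; b_8 = 3.
Since b_8 = b_5 = 3, the sequence is eventually periodic: after a pre-period of length 4 it cycles with period 3.
The value 8 first appears (with j ≥ 2) at b_7.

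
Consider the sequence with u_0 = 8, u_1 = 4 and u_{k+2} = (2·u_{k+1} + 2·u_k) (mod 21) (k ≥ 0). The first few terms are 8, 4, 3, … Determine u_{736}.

u_0 = 8; u_1 = 4; u_2 = 3; u_3 = 14; u_4 = 13; u_5 = 12; u_6 = 8; u_7 = 19; u_8 = 12; u_9 = 20; u_{10} = 1; u_{11} = 0; u_{12} = 2; u_{13} = 4; u_{14} = 12; u_{15} = 11; u_{16} = 4; u_{17} = 9; u_{18} = 5; u_{19} = 7; u_{20} = 3; u_{21} = 20; u_{22} = 4; u_{23} = 6; u_{24} = 20; u_{25} = 10; u_{26} = 18; u_{27} = 14; u_{28} = 1; u_{29} = 9; u_{30} = 20; u_{31} = 16; u_{32} = 9; u_{33} = 8; u_{34} = 13; u_{35} = 0; u_{36} = 5; u_{37} = 10; u_{38} = 9; u_{39} = 17; u_{40} = 10; u_{41} = 12; u_{42} = 2; u_{43} = 7; u_{44} = 18; u_{45} = 8; u_{46} = 10; u_{47} = 15; u_{48} = 8; u_{49} = 4.
The sequence repeats with period 48.
(736 - 0) mod 48 = 16, so u_{736} = u_{16} = 4.

4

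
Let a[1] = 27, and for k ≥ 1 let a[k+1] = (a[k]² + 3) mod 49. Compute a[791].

We have a[1] = 27; a[2] = 46; a[3] = 12; a[4] = 0; a[5] = 3; a[6] = 12.
Since a[6] = a[3] = 12, the sequence is eventually periodic: after a pre-period of length 2 it cycles with period 3.
For k ≥ 3, a[k] depends only on (k - 3) mod 3. (791 - 3) mod 3 = 2, so a[791] = a[5] = 3.

3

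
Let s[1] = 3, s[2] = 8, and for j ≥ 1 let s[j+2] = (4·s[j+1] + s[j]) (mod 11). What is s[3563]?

s[1] = 3, s[2] = 8, s[3] = 2, s[4] = 5, s[5] = 0, s[6] = 5, s[7] = 9, s[8] = 8, s[9] = 8, s[10] = 7, s[11] = 3, s[12] = 8.
Since (s[11], s[12]) = (s[1], s[2]) = (3, 8) (two consecutive terms determine the rest), the sequence is periodic with period 10.
(3563 - 1) mod 10 = 2, so s[3563] = s[3] = 2.

2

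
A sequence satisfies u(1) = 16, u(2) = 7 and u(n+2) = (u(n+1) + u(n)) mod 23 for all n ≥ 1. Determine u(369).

13

Listing terms: u(1) = 16,  u(2) = 7,  u(3) = 0,  u(4) = 7,  u(5) = 7,  u(6) = 14,  u(7) = 21,  u(8) = 12,  u(9) = 10,  u(10) = 22,  u(11) = 9,  u(12) = 8,  u(13) = 17,  u(14) = 2,  u(15) = 19,  u(16) = 21,  u(17) = 17,  u(18) = 15,  u(19) = 9,  u(20) = 1,  u(21) = 10,  u(22) = 11,  u(23) = 21,  u(24) = 9,  u(25) = 7,  u(26) = 16,  u(27) = 0,  u(28) = 16,  u(29) = 16,  u(30) = 9,  u(31) = 2,  u(32) = 11,  u(33) = 13,  u(34) = 1,  u(35) = 14,  u(36) = 15,  u(37) = 6,  u(38) = 21,  u(39) = 4,  u(40) = 2,  u(41) = 6,  u(42) = 8,  u(43) = 14,  u(44) = 22,  u(45) = 13,  u(46) = 12,  u(47) = 2,  u(48) = 14,  u(49) = 16,  u(50) = 7.
Since (u(49), u(50)) = (u(1), u(2)) = (16, 7) (two consecutive terms determine the rest), the sequence is periodic with period 48.
So u(369) = u(1 + ((369-1) mod 48)) = u(33) = 13.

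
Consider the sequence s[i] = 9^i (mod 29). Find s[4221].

We have s[1] = 9; s[2] = 23; s[3] = 4; s[4] = 7; s[5] = 5; s[6] = 16; s[7] = 28; s[8] = 20; s[9] = 6; s[10] = 25; s[11] = 22; s[12] = 24; s[13] = 13; s[14] = 1; s[15] = 9.
Since s[15] = s[1] = 9, the sequence is periodic with period 14.
(4221 - 1) mod 14 = 6, so s[4221] = s[7] = 28.

28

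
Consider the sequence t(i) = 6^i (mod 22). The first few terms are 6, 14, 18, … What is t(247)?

8

Computing terms: t(1) = 6; t(2) = 14; t(3) = 18; t(4) = 20; t(5) = 10; t(6) = 16; t(7) = 8; t(8) = 4; t(9) = 2; t(10) = 12; t(11) = 6.
Since t(11) = t(1) = 6, the sequence is periodic with period 10.
(247 - 1) mod 10 = 6, so t(247) = t(7) = 8.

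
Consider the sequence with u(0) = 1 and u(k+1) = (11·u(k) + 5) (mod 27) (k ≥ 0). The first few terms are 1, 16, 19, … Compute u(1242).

1

Listing terms: u(0) = 1; u(1) = 16; u(2) = 19; u(3) = 25; u(4) = 10; u(5) = 7; u(6) = 1.
Since u(6) = u(0) = 1, the sequence is periodic with period 6.
So u(1242) = u(0 + ((1242-0) mod 6)) = u(0) = 1.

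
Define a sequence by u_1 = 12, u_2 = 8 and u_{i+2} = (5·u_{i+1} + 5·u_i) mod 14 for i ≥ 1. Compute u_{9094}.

u_1 = 12,  u_2 = 8,  u_3 = 2,  u_4 = 8,  u_5 = 8,  u_6 = 10,  u_7 = 6,  u_8 = 10,  u_9 = 10,  u_{10} = 2,  u_{11} = 4,  u_{12} = 2,  u_{13} = 2,  u_{14} = 6,  u_{15} = 12,  u_{16} = 6,  u_{17} = 6,  u_{18} = 4,  u_{19} = 8,  u_{20} = 4,  u_{21} = 4,  u_{22} = 12,  u_{23} = 10,  u_{24} = 12,  u_{25} = 12,  u_{26} = 8.
The sequence repeats with period 24.
So u_{9094} = u_{1 + ((9094-1) mod 24)} = u_{22} = 12.

12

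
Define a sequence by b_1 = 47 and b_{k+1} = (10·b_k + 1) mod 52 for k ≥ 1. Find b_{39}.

b_1 = 47,  b_2 = 3,  b_3 = 31,  b_4 = 51,  b_5 = 43,  b_6 = 15,  b_7 = 47.
The sequence repeats with period 6.
So b_{39} = b_{1 + ((39-1) mod 6)} = b_3 = 31.

31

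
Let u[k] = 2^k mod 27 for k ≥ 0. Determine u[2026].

25

We have u[0] = 1, u[1] = 2, u[2] = 4, u[3] = 8, u[4] = 16, u[5] = 5, u[6] = 10, u[7] = 20, u[8] = 13, u[9] = 26, u[10] = 25, u[11] = 23, u[12] = 19, u[13] = 11, u[14] = 22, u[15] = 17, u[16] = 7, u[17] = 14, u[18] = 1.
The sequence repeats with period 18.
So u[2026] = u[0 + ((2026-0) mod 18)] = u[10] = 25.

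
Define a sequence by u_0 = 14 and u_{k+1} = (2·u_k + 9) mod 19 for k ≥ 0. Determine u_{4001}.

5

Listing terms: u_0 = 14; u_1 = 18; u_2 = 7; u_3 = 4; u_4 = 17; u_5 = 5; u_6 = 0; u_7 = 9; u_8 = 8; u_9 = 6; u_{10} = 2; u_{11} = 13; u_{12} = 16; u_{13} = 3; u_{14} = 15; u_{15} = 1; u_{16} = 11; u_{17} = 12; u_{18} = 14.
Since u_{18} = u_0 = 14, the sequence is periodic with period 18.
(4001 - 0) mod 18 = 5, so u_{4001} = u_5 = 5.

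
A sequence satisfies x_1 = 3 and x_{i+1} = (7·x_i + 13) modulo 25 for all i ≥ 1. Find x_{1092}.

x_1 = 3, x_2 = 9, x_3 = 1, x_4 = 20, x_5 = 3.
The sequence repeats with period 4.
So x_{1092} = x_{1 + ((1092-1) mod 4)} = x_4 = 20.

20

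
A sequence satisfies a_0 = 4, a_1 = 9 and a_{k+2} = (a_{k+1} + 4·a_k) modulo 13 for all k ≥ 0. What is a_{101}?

a_0 = 4, a_1 = 9, a_2 = 12, a_3 = 9, a_4 = 5, a_5 = 2, a_6 = 9, a_7 = 4, a_8 = 1, a_9 = 4, a_{10} = 8, a_{11} = 11, a_{12} = 4, a_{13} = 9.
Since (a_{12}, a_{13}) = (a_0, a_1) = (4, 9) (two consecutive terms determine the rest), the sequence is periodic with period 12.
(101 - 0) mod 12 = 5, so a_{101} = a_5 = 2.

2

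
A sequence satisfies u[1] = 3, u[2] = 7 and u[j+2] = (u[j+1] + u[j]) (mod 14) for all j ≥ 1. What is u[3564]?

Listing terms: u[1] = 3,  u[2] = 7,  u[3] = 10,  u[4] = 3,  u[5] = 13,  u[6] = 2,  u[7] = 1,  u[8] = 3,  u[9] = 4,  u[10] = 7,  u[11] = 11,  u[12] = 4,  u[13] = 1,  u[14] = 5,  u[15] = 6,  u[16] = 11,  u[17] = 3,  u[18] = 0,  u[19] = 3,  u[20] = 3,  u[21] = 6,  u[22] = 9,  u[23] = 1,  u[24] = 10,  u[25] = 11,  u[26] = 7,  u[27] = 4,  u[28] = 11,  u[29] = 1,  u[30] = 12,  u[31] = 13,  u[32] = 11,  u[33] = 10,  u[34] = 7,  u[35] = 3,  u[36] = 10,  u[37] = 13,  u[38] = 9,  u[39] = 8,  u[40] = 3,  u[41] = 11,  u[42] = 0,  u[43] = 11,  u[44] = 11,  u[45] = 8,  u[46] = 5,  u[47] = 13,  u[48] = 4,  u[49] = 3,  u[50] = 7.
The sequence repeats with period 48.
So u[3564] = u[1 + ((3564-1) mod 48)] = u[12] = 4.

4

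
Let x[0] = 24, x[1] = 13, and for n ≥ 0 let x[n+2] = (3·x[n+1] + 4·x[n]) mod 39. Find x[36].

Listing terms: x[0] = 24,  x[1] = 13,  x[2] = 18,  x[3] = 28,  x[4] = 0,  x[5] = 34,  x[6] = 24,  x[7] = 13.
The sequence repeats with period 6.
So x[36] = x[0 + ((36-0) mod 6)] = x[0] = 24.

24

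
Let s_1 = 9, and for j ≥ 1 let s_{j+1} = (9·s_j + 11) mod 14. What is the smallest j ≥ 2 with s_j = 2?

4

s_1 = 9; s_2 = 8; s_3 = 13; s_4 = 2; s_5 = 1; s_6 = 6; s_7 = 9.
The sequence repeats with period 6.
The value 2 first appears (with j ≥ 2) at s_4.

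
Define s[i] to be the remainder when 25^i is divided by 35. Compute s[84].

Computing terms: s[1] = 25, s[2] = 30, s[3] = 15, s[4] = 25.
The sequence repeats with period 3.
So s[84] = s[1 + ((84-1) mod 3)] = s[3] = 15.

15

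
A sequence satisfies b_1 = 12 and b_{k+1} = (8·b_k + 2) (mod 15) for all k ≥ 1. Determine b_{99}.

We have b_1 = 12, b_2 = 8, b_3 = 6, b_4 = 5, b_5 = 12.
The sequence repeats with period 4.
(99 - 1) mod 4 = 2, so b_{99} = b_3 = 6.

6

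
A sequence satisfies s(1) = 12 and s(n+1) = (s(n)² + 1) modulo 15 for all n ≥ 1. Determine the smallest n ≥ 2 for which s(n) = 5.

Listing terms: s(1) = 12,  s(2) = 10,  s(3) = 11,  s(4) = 2,  s(5) = 5,  s(6) = 11.
Since s(6) = s(3) = 11, the sequence is eventually periodic: after a pre-period of length 2 it cycles with period 3.
The value 5 first appears (with n ≥ 2) at s(5).

5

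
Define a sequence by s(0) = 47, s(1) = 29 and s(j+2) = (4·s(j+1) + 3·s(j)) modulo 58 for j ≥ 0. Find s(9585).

We have s(0) = 47, s(1) = 29, s(2) = 25, s(3) = 13, s(4) = 11, s(5) = 25, s(6) = 17, s(7) = 27, s(8) = 43, s(9) = 21, s(10) = 39, s(11) = 45, s(12) = 7, s(13) = 47, s(14) = 35, s(15) = 49, s(16) = 11, s(17) = 17, s(18) = 43, s(19) = 49, s(20) = 35, s(21) = 55, s(22) = 35, s(23) = 15, s(24) = 49, s(25) = 9, s(26) = 9, s(27) = 5, s(28) = 47, s(29) = 29.
The sequence repeats with period 28.
(9585 - 0) mod 28 = 9, so s(9585) = s(9) = 21.

21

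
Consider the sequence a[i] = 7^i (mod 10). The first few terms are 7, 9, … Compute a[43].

3

Computing terms: a[1] = 7, a[2] = 9, a[3] = 3, a[4] = 1, a[5] = 7.
Since a[5] = a[1] = 7, the sequence is periodic with period 4.
(43 - 1) mod 4 = 2, so a[43] = a[3] = 3.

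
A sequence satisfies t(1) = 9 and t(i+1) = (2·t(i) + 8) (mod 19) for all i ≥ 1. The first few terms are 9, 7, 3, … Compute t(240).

We have t(1) = 9, t(2) = 7, t(3) = 3, t(4) = 14, t(5) = 17, t(6) = 4, t(7) = 16, t(8) = 2, t(9) = 12, t(10) = 13, t(11) = 15, t(12) = 0, t(13) = 8, t(14) = 5, t(15) = 18, t(16) = 6, t(17) = 1, t(18) = 10, t(19) = 9.
The sequence repeats with period 18.
So t(240) = t(1 + ((240-1) mod 18)) = t(6) = 4.

4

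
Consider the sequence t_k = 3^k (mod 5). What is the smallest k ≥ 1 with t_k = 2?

3

We have t_0 = 1, t_1 = 3, t_2 = 4, t_3 = 2, t_4 = 1.
The sequence repeats with period 4.
The value 2 first appears (with k ≥ 1) at t_3.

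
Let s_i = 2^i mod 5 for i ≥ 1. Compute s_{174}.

s_1 = 2,  s_2 = 4,  s_3 = 3,  s_4 = 1,  s_5 = 2.
Since s_5 = s_1 = 2, the sequence is periodic with period 4.
(174 - 1) mod 4 = 1, so s_{174} = s_2 = 4.

4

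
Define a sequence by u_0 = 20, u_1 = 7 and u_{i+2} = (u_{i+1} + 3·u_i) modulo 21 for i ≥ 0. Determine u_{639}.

u_0 = 20; u_1 = 7; u_2 = 4; u_3 = 4; u_4 = 16; u_5 = 7; u_6 = 13; u_7 = 13; u_8 = 10; u_9 = 7; u_{10} = 16; u_{11} = 16; u_{12} = 1; u_{13} = 7; u_{14} = 10; u_{15} = 10; u_{16} = 19; u_{17} = 7; u_{18} = 1; u_{19} = 1; u_{20} = 4; u_{21} = 7; u_{22} = 19; u_{23} = 19; u_{24} = 13; u_{25} = 7; u_{26} = 4.
Since (u_{25}, u_{26}) = (u_1, u_2) = (7, 4) (two consecutive terms determine the rest), the sequence is eventually periodic: after a pre-period of length 1 it cycles with period 24.
For i ≥ 1, u_i depends only on (i - 1) mod 24. (639 - 1) mod 24 = 14, so u_{639} = u_{15} = 10.

10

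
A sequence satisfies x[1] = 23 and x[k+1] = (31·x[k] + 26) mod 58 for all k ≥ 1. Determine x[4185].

Computing terms: x[1] = 23,  x[2] = 43,  x[3] = 25,  x[4] = 47,  x[5] = 33,  x[6] = 5,  x[7] = 7,  x[8] = 11,  x[9] = 19,  x[10] = 35,  x[11] = 9,  x[12] = 15,  x[13] = 27,  x[14] = 51,  x[15] = 41,  x[16] = 21,  x[17] = 39,  x[18] = 17,  x[19] = 31,  x[20] = 1,  x[21] = 57,  x[22] = 53,  x[23] = 45,  x[24] = 29,  x[25] = 55,  x[26] = 49,  x[27] = 37,  x[28] = 13,  x[29] = 23.
The sequence repeats with period 28.
So x[4185] = x[1 + ((4185-1) mod 28)] = x[13] = 27.

27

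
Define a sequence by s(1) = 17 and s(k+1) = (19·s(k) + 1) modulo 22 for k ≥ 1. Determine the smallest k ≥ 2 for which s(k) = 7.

s(1) = 17; s(2) = 16; s(3) = 19; s(4) = 10; s(5) = 15; s(6) = 0; s(7) = 1; s(8) = 20; s(9) = 7; s(10) = 2; s(11) = 17.
The sequence repeats with period 10.
The value 7 first appears (with k ≥ 2) at s(9).

9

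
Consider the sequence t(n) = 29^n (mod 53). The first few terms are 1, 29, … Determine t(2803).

37

We have t(0) = 1,  t(1) = 29,  t(2) = 46,  t(3) = 9,  t(4) = 49,  t(5) = 43,  t(6) = 28,  t(7) = 17,  t(8) = 16,  t(9) = 40,  t(10) = 47,  t(11) = 38,  t(12) = 42,  t(13) = 52,  t(14) = 24,  t(15) = 7,  t(16) = 44,  t(17) = 4,  t(18) = 10,  t(19) = 25,  t(20) = 36,  t(21) = 37,  t(22) = 13,  t(23) = 6,  t(24) = 15,  t(25) = 11,  t(26) = 1.
The sequence repeats with period 26.
(2803 - 0) mod 26 = 21, so t(2803) = t(21) = 37.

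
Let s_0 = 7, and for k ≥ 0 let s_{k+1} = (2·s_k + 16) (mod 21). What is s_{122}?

13

Computing terms: s_0 = 7, s_1 = 9, s_2 = 13, s_3 = 0, s_4 = 16, s_5 = 6, s_6 = 7.
The sequence repeats with period 6.
So s_{122} = s_{0 + ((122-0) mod 6)} = s_2 = 13.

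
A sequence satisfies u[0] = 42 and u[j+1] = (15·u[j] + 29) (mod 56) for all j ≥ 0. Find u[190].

We have u[0] = 42,  u[1] = 43,  u[2] = 2,  u[3] = 3,  u[4] = 18,  u[5] = 19,  u[6] = 34,  u[7] = 35,  u[8] = 50,  u[9] = 51,  u[10] = 10,  u[11] = 11,  u[12] = 26,  u[13] = 27,  u[14] = 42.
Since u[14] = u[0] = 42, the sequence is periodic with period 14.
(190 - 0) mod 14 = 8, so u[190] = u[8] = 50.

50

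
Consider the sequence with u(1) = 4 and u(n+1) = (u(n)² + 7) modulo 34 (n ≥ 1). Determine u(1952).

33

u(1) = 4, u(2) = 23, u(3) = 26, u(4) = 3, u(5) = 16, u(6) = 25, u(7) = 20, u(8) = 33, u(9) = 8, u(10) = 3.
Since u(10) = u(4) = 3, the sequence is eventually periodic: after a pre-period of length 3 it cycles with period 6.
For n ≥ 4, u(n) depends only on (n - 4) mod 6. (1952 - 4) mod 6 = 4, so u(1952) = u(8) = 33.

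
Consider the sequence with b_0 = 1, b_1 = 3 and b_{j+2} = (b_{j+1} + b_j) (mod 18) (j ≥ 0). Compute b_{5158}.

17

We have b_0 = 1, b_1 = 3, b_2 = 4, b_3 = 7, b_4 = 11, b_5 = 0, b_6 = 11, b_7 = 11, b_8 = 4, b_9 = 15, b_{10} = 1, b_{11} = 16, b_{12} = 17, b_{13} = 15, b_{14} = 14, b_{15} = 11, b_{16} = 7, b_{17} = 0, b_{18} = 7, b_{19} = 7, b_{20} = 14, b_{21} = 3, b_{22} = 17, b_{23} = 2, b_{24} = 1, b_{25} = 3.
Since (b_{24}, b_{25}) = (b_0, b_1) = (1, 3) (two consecutive terms determine the rest), the sequence is periodic with period 24.
(5158 - 0) mod 24 = 22, so b_{5158} = b_{22} = 17.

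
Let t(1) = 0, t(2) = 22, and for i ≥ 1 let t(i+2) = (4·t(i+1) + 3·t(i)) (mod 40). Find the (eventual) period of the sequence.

Listing terms: t(1) = 0,  t(2) = 22,  t(3) = 8,  t(4) = 18,  t(5) = 16,  t(6) = 38,  t(7) = 0,  t(8) = 34,  t(9) = 16,  t(10) = 6,  t(11) = 32,  t(12) = 26,  t(13) = 0,  t(14) = 38,  t(15) = 32,  t(16) = 2,  t(17) = 24,  t(18) = 22,  t(19) = 0,  t(20) = 26,  t(21) = 24,  t(22) = 14,  t(23) = 8,  t(24) = 34,  t(25) = 0,  t(26) = 22.
The sequence repeats with period 24.

24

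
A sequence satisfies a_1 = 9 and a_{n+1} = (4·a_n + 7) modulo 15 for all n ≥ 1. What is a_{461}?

4

We have a_1 = 9, a_2 = 13, a_3 = 14, a_4 = 3, a_5 = 4, a_6 = 8, a_7 = 9.
The sequence repeats with period 6.
(461 - 1) mod 6 = 4, so a_{461} = a_5 = 4.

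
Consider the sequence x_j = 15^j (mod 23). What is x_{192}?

Listing terms: x_1 = 15; x_2 = 18; x_3 = 17; x_4 = 2; x_5 = 7; x_6 = 13; x_7 = 11; x_8 = 4; x_9 = 14; x_{10} = 3; x_{11} = 22; x_{12} = 8; x_{13} = 5; x_{14} = 6; x_{15} = 21; x_{16} = 16; x_{17} = 10; x_{18} = 12; x_{19} = 19; x_{20} = 9; x_{21} = 20; x_{22} = 1; x_{23} = 15.
The sequence repeats with period 22.
(192 - 1) mod 22 = 15, so x_{192} = x_{16} = 16.

16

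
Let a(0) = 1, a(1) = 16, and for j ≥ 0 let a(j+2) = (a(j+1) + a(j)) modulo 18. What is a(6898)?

Listing terms: a(0) = 1, a(1) = 16, a(2) = 17, a(3) = 15, a(4) = 14, a(5) = 11, a(6) = 7, a(7) = 0, a(8) = 7, a(9) = 7, a(10) = 14, a(11) = 3, a(12) = 17, a(13) = 2, a(14) = 1, a(15) = 3, a(16) = 4, a(17) = 7, a(18) = 11, a(19) = 0, a(20) = 11, a(21) = 11, a(22) = 4, a(23) = 15, a(24) = 1, a(25) = 16.
The sequence repeats with period 24.
So a(6898) = a(0 + ((6898-0) mod 24)) = a(10) = 14.

14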